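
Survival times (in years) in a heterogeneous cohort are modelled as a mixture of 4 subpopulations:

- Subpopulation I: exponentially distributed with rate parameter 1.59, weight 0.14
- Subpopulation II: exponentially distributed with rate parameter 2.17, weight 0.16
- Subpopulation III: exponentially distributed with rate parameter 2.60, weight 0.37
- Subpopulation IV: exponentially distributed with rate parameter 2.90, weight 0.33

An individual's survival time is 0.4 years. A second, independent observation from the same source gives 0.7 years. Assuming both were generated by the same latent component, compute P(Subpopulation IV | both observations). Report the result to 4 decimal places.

0.2943

The responsibility of component k is π_k f_k(x) divided by Σ_j π_j f_j(x).
Since both observations come from the same component, the likelihood for component k is f_k(x₁)·f_k(x₂).
  p_I = [0.841755] × [0.522429] = 0.439757
  p_II = [0.910945] × [0.47508] = 0.432771
  p_III = [0.918982] × [0.421267] = 0.387137
  p_IV = [0.90911] × [0.380873] = 0.346255
Prior × likelihood for each component:
  π_I·p_I = 0.14 × 0.439757 = 0.061566
  π_II·p_II = 0.16 × 0.432771 = 0.0692434
  π_III·p_III = 0.37 × 0.387137 = 0.143241
  π_IV·p_IV = 0.33 × 0.346255 = 0.114264
Denominator: 0.061566 + 0.0692434 + 0.143241 + 0.114264 = 0.388314
Responsibility of Subpopulation IV: 0.114264 / 0.388314 ≈ 0.2943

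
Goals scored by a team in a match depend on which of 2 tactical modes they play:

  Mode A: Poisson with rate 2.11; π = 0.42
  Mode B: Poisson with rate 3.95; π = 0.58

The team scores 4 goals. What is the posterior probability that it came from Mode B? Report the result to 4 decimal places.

0.7293

The responsibility of component k is π_k f_k(x) divided by Σ_j π_j f_j(x).
Poisson probabilities:
  p_A = 0.100128
  p_B = 0.195305
Weight by the priors:
  π_A·p_A = 0.42 × 0.100128 = 0.0420539
  π_B·p_B = 0.58 × 0.195305 = 0.113277
Denominator: 0.0420539 + 0.113277 = 0.155331
P(Mode B | the observation) = 0.113277 / 0.155331 ≈ 0.7293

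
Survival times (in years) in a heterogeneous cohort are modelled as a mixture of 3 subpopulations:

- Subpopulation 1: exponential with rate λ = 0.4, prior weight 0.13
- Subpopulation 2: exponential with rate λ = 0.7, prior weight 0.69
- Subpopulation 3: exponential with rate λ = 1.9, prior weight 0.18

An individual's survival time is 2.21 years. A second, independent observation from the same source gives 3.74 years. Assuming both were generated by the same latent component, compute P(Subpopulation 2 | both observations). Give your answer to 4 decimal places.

Posterior ∝ prior × likelihood, so P(k | x) ∝ π_k f_k(x); normalise over all components.
Since both observations come from the same component, the likelihood for component k is f_k(x₁)·f_k(x₂).
  L_1 = [0.165251] × [0.0896098] = 0.0148081
  L_2 = [0.14902] × [0.051064] = 0.00760956
  L_3 = [0.0285201] × [0.00155832] = 4.44435e-05
Prior × likelihood for each component:
  π_1·L_1 = 0.13 × 0.0148081 = 0.00192505
  π_2·L_2 = 0.69 × 0.00760956 = 0.0052506
  π_3·L_3 = 0.18 × 4.44435e-05 = 7.99983e-06
Denominator: 0.00192505 + 0.0052506 + 7.99983e-06 = 0.00718365
So the posterior for Subpopulation 2 is 0.0052506 / 0.00718365 ≈ 0.7309.

0.7309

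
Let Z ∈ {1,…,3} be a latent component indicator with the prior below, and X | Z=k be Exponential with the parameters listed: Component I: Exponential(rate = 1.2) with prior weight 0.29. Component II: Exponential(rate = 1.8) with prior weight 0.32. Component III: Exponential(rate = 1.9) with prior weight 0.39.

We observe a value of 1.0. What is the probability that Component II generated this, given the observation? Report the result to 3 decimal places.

0.306

P(component k | x) = w_k·f_k(x) / marginal(x), where marginal(x) = Σ_j w_j·f_j(x).
Evaluate each component's likelihood at the observed value:
  f_I = 0.361433
  f_II = 0.297538
  f_III = 0.28418
Prior × likelihood for each component:
  w_I·f_I = 0.29 × 0.361433 = 0.104816
  w_II·f_II = 0.32 × 0.297538 = 0.0952122
  w_III·f_III = 0.39 × 0.28418 = 0.11083
Evidence: 0.104816 + 0.0952122 + 0.11083 = 0.310858
P(Component II | 1.0) ≈ 0.306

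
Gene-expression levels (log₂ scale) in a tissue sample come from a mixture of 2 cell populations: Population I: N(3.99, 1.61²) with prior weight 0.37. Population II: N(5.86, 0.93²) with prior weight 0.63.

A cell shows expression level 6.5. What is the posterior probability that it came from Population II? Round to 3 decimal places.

0.887

By Bayes' theorem, P(k | x) = π_k f_k(x) / Σ_j π_j f_j(x).
Evaluate each component's likelihood at the observed value:
  p_I = (1/(1.61·√(2π)))·exp(−(6.5−3.99)²/(2·1.61²)) = 0.247790·exp(-1.21525) = 0.0735035
  p_II = (1/(0.93·√(2π)))·exp(−(6.5−5.86)²/(2·0.93²)) = 0.428970·exp(-0.23679) = 0.338525
Multiply by the mixture weights:
  π_I·p_I = 0.37 × 0.0735035 = 0.0271963
  π_II·p_II = 0.63 × 0.338525 = 0.213271
Marginal: 0.0271963 + 0.213271 = 0.240467
Responsibility of Population II: 0.213271 / 0.240467 ≈ 0.887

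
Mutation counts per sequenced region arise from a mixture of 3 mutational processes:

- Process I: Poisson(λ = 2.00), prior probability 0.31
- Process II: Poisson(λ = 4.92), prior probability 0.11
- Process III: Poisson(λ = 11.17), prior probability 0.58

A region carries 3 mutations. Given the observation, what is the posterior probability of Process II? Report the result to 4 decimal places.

The responsibility of component k is w_k f_k(x) divided by Σ_j w_j f_j(x).
Poisson probabilities:
  p_I = e^(−2.00)·2.00^3/3! = 0.180447
  p_II = e^(−4.92)·4.92^3/3! = 0.144882
  p_III = e^(−11.17)·11.17^3/3! = 0.00327295
Multiply by the mixture weights:
  w_I·p_I = 0.31 × 0.180447 = 0.0559386
  w_II·p_II = 0.11 × 0.144882 = 0.015937
  w_III·p_III = 0.58 × 0.00327295 = 0.00189831
Normaliser: 0.0559386 + 0.015937 + 0.00189831 = 0.0737739
P(Process II | the observation) = 0.015937 / 0.0737739 ≈ 0.2160

0.2160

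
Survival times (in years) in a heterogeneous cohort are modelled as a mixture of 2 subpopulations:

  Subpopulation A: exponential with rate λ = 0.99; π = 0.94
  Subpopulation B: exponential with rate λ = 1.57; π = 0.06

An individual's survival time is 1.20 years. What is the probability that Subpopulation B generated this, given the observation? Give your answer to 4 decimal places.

0.0480

The responsibility of component k is π_k f_k(x) divided by Σ_j π_j f_j(x).
Component likelihoods at x = 1.20 years:
  p_A = 0.99·e^(−0.99·1.20) = 0.99·e^(−1.1880) = 0.301782
  p_B = 1.57·e^(−1.57·1.20) = 1.57·e^(−1.8840) = 0.23861
Weight by the priors:
  π_A·p_A = 0.94 × 0.301782 = 0.283675
  π_B·p_B = 0.06 × 0.23861 = 0.0143166
Normaliser: 0.283675 + 0.0143166 = 0.297992
P(Subpopulation B | the observation) ≈ 0.0480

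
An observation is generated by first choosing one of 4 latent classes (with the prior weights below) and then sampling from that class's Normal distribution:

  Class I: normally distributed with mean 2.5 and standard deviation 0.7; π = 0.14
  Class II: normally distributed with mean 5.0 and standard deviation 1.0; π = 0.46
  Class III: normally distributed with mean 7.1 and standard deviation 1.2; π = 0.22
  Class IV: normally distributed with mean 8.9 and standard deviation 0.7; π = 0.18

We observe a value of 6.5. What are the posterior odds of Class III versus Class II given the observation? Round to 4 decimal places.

Since P(k|x) ∝ P(Z=k) f_k(x), the posterior odds are P(Z=i) f_i(x) / (P(Z=j) f_j(x)).
Normal densities:
  f_I = (1/(0.7·√(2π)))·exp(−(6.5−2.5)²/(2·0.7²)) = 0.569918·exp(-16.32653) = 4.6269e-08
  f_II = (1/(1.0·√(2π)))·exp(−(6.5−5.0)²/(2·1.0²)) = 0.398942·exp(-1.12500) = 0.129518
  f_III = (1/(1.2·√(2π)))·exp(−(6.5−7.1)²/(2·1.2²)) = 0.332452·exp(-0.12500) = 0.293388
  f_IV = (1/(0.7·√(2π)))·exp(−(6.5−8.9)²/(2·0.7²)) = 0.569918·exp(-5.87755) = 0.0015967
Odds = (0.22/0.46) × (0.293388/0.129518) = 0.478261 × 2.26523 ≈ 1.0834

1.0834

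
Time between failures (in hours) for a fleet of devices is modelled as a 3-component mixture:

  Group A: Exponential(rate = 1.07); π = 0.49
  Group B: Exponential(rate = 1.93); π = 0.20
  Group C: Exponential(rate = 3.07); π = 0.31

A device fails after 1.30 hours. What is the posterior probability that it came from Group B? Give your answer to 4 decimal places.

Apply Bayes' rule: the posterior for each component is proportional to its prior times its likelihood at x.
Component likelihoods at x = 1.30 hours:
  f_A = 1.07·e^(−1.07·1.30) = 1.07·e^(−1.3910) = 0.266244
  f_B = 1.93·e^(−1.93·1.30) = 1.93·e^(−2.5090) = 0.157005
  f_C = 3.07·e^(−3.07·1.30) = 3.07·e^(−3.9910) = 0.0567374
Unnormalised posteriors:
  w_A·f_A = 0.49 × 0.266244 = 0.13046
  w_B·f_B = 0.20 × 0.157005 = 0.0314009
  w_C·f_C = 0.31 × 0.0567374 = 0.0175886
Normaliser: 0.13046 + 0.0314009 + 0.0175886 = 0.179449
P(Group B | x) = 0.0314009 / 0.179449 ≈ 0.1750

0.1750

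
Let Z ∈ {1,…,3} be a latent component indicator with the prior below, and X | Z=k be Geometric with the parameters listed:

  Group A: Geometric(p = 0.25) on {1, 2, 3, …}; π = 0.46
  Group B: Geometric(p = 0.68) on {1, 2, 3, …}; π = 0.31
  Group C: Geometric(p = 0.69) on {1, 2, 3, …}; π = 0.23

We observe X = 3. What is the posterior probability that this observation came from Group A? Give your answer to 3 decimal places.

By Bayes' theorem, P(k | x) = π_k f_k(x) / Σ_j π_j f_j(x).
Evaluate each component's likelihood at the observed value:
  p_A = 0.25·(1−0.25)^2 = 0.25·0.5625 = 0.140625
  p_B = 0.68·(1−0.68)^2 = 0.68·0.1024 = 0.069632
  p_C = 0.69·(1−0.69)^2 = 0.69·0.0961 = 0.066309
Weight by the priors:
  π_A·p_A = 0.46 × 0.140625 = 0.0646875
  π_B·p_B = 0.31 × 0.069632 = 0.0215859
  π_C·p_C = 0.23 × 0.066309 = 0.0152511
Sum: 0.0646875 + 0.0215859 + 0.0152511 = 0.101524
P(Group A | the observation) ≈ 0.637

0.637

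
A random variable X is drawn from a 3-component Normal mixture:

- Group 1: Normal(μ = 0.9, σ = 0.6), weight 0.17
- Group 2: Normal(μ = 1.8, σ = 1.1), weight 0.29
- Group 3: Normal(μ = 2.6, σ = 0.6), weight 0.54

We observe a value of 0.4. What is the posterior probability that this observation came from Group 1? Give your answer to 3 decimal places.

0.628

Apply Bayes' rule: the posterior for each component is proportional to its prior times its likelihood at x.
Component likelihoods at x = 0.4:
  p_1 = (1/(0.6·√(2π)))·exp(−(0.4−0.9)²/(2·0.6²)) = 0.664904·exp(-0.34722) = 0.469853
  p_2 = (1/(1.1·√(2π)))·exp(−(0.4−1.8)²/(2·1.1²)) = 0.362675·exp(-0.80992) = 0.161352
  p_3 = (1/(0.6·√(2π)))·exp(−(0.4−2.6)²/(2·0.6²)) = 0.664904·exp(-6.72222) = 0.000800451
Weight by the priors:
  P(Z=1)·p_1 = 0.17 × 0.469853 = 0.079875
  P(Z=2)·p_2 = 0.29 × 0.161352 = 0.0467921
  P(Z=3)·p_3 = 0.54 × 0.000800451 = 0.000432244
Sum: 0.079875 + 0.0467921 + 0.000432244 = 0.127099
Responsibility of Group 1: 0.079875 / 0.127099 ≈ 0.628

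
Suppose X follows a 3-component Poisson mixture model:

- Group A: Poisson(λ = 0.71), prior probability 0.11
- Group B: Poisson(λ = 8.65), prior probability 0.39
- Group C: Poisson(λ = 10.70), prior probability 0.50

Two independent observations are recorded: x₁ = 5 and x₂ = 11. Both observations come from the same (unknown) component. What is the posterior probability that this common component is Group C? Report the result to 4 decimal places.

Posterior ∝ prior × likelihood, so P(k | x) ∝ w_k f_k(x); normalise over all components.
Since both observations come from the same component, the likelihood for component k is f_k(x₁)·f_k(x₂).
  L_A = [0.000739199] × [2.84667e-10] = 2.10426e-13
  L_B = [0.0706728] × [0.0889968] = 0.00628965
  L_C = [0.0263504] × [0.118882] = 0.00313258
Multiply by the mixture weights:
  w_A·L_A = 0.11 × 2.10426e-13 = 2.31468e-14
  w_B·L_B = 0.39 × 0.00628965 = 0.00245296
  w_C·L_C = 0.50 × 0.00313258 = 0.00156629
Sum: 2.31468e-14 + 0.00245296 + 0.00156629 = 0.00401925
So the posterior for Group C is 0.00156629 / 0.00401925 ≈ 0.3897.

0.3897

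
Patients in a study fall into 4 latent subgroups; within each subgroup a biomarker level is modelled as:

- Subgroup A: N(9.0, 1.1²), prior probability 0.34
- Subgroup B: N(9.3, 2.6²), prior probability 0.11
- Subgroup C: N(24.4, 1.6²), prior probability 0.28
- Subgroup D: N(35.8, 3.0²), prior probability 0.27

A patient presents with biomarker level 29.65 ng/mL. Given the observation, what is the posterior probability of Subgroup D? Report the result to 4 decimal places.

0.9320

Posterior ∝ prior × likelihood, so P(k | x) ∝ w_k f_k(x); normalise over all components.
Normal densities:
  L_A = (1/(1.1·√(2π)))·exp(−(29.65−9.0)²/(2·1.1²)) = 0.362675·exp(-176.20764) = 1.08021e-77
  L_B = (1/(2.6·√(2π)))·exp(−(29.65−9.3)²/(2·2.6²)) = 0.153439·exp(-30.63036) = 7.64433e-15
  L_C = (1/(1.6·√(2π)))·exp(−(29.65−24.4)²/(2·1.6²)) = 0.249339·exp(-5.38330) = 0.00114512
  L_D = (1/(3.0·√(2π)))·exp(−(29.65−35.8)²/(2·3.0²)) = 0.132981·exp(-2.10125) = 0.016264
Multiply by the mixture weights:
  w_A·L_A = 0.34 × 1.08021e-77 = 3.67273e-78
  w_B·L_B = 0.11 × 7.64433e-15 = 8.40876e-16
  w_C·L_C = 0.28 × 0.00114512 = 0.000320635
  w_D·L_D = 0.27 × 0.016264 = 0.00439128
Evidence: 3.67273e-78 + 8.40876e-16 + 0.000320635 + 0.00439128 = 0.00471192
So the posterior for Subgroup D is 0.00439128 / 0.00471192 ≈ 0.9320.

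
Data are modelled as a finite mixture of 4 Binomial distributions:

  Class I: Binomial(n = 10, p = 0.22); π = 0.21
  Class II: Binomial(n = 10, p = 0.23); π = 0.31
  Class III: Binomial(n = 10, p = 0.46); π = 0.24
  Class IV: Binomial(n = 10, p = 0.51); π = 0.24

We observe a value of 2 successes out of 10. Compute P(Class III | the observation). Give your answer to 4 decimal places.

By Bayes' theorem, P(k | x) = π_k f_k(x) / Σ_j π_j f_j(x).
Evaluate each component's likelihood at the observed value:
  L_I = 0.298411
  L_II = 0.294167
  L_III = 0.0688459
  L_IV = 0.0388975
Unnormalised posteriors:
  π_I·L_I = 0.21 × 0.298411 = 0.0626663
  π_II·L_II = 0.31 × 0.294167 = 0.0911918
  π_III·L_III = 0.24 × 0.0688459 = 0.016523
  π_IV·L_IV = 0.24 × 0.0388975 = 0.0093354
Evidence: 0.0626663 + 0.0911918 + 0.016523 + 0.0093354 = 0.179716
So the posterior for Class III is 0.016523 / 0.179716 ≈ 0.0919.

0.0919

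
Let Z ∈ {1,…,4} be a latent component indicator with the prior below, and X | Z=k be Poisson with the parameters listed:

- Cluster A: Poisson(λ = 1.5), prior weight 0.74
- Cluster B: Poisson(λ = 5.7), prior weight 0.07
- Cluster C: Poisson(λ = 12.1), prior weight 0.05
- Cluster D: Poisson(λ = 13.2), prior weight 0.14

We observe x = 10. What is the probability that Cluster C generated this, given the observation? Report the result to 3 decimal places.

0.272

The responsibility of component k is π_k f_k(x) divided by Σ_j π_j f_j(x).
Component likelihoods at x = 10:
  p_A = e^(−1.5)·1.5^10/10! = 3.54575e-06
  p_B = e^(−5.7)·5.7^10/10! = 0.0333816
  p_C = e^(−12.1)·12.1^10/10! = 0.103069
  p_D = e^(−13.2)·13.2^10/10! = 0.081901
Multiply by the mixture weights:
  π_A·p_A = 0.74 × 3.54575e-06 = 2.62385e-06
  π_B·p_B = 0.07 × 0.0333816 = 0.00233671
  π_C·p_C = 0.05 × 0.103069 = 0.00515344
  π_D·p_D = 0.14 × 0.081901 = 0.0114661
Evidence: 2.62385e-06 + 0.00233671 + 0.00515344 + 0.0114661 = 0.0189589
Responsibility of Cluster C: 0.00515344 / 0.0189589 ≈ 0.272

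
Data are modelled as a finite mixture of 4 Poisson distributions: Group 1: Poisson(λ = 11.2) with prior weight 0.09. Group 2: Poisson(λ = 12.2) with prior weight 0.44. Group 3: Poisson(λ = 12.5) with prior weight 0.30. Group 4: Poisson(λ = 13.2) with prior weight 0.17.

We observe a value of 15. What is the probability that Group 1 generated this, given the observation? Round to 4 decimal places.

0.0657

Apply Bayes' rule: the posterior for each component is proportional to its prior times its likelihood at x.
Evaluate each component's likelihood at the observed value:
  L_1 = 0.0572364
  L_2 = 0.075946
  L_3 = 0.0809971
  L_4 = 0.0910798
Multiply by the mixture weights:
  P(Z=1)·L_1 = 0.09 × 0.0572364 = 0.00515128
  P(Z=2)·L_2 = 0.44 × 0.075946 = 0.0334163
  P(Z=3)·L_3 = 0.30 × 0.0809971 = 0.0242991
  P(Z=4)·L_4 = 0.17 × 0.0910798 = 0.0154836
Marginal: 0.00515128 + 0.0334163 + 0.0242991 + 0.0154836 = 0.0783502
Responsibility of Group 1: 0.00515128 / 0.0783502 ≈ 0.0657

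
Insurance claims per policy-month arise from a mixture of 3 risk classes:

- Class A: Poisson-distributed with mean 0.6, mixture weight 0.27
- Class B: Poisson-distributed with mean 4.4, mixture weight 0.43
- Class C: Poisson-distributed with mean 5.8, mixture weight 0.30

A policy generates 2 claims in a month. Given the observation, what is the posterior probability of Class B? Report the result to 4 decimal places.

0.5492

Posterior ∝ prior × likelihood, so P(k | x) ∝ π_k f_k(x); normalise over all components.
Evaluate each component's likelihood at the observed value:
  f_A = e^(−0.6)·0.6^2/2! = 0.0987861
  f_B = e^(−4.4)·4.4^2/2! = 0.118845
  f_C = e^(−5.8)·5.8^2/2! = 0.0509235
Weight by the priors:
  π_A·f_A = 0.27 × 0.0987861 = 0.0266722
  π_B·f_B = 0.43 × 0.118845 = 0.0511032
  π_C·f_C = 0.30 × 0.0509235 = 0.015277
Evidence: 0.0266722 + 0.0511032 + 0.015277 = 0.0930525
So the posterior for Class B is 0.0511032 / 0.0930525 ≈ 0.5492.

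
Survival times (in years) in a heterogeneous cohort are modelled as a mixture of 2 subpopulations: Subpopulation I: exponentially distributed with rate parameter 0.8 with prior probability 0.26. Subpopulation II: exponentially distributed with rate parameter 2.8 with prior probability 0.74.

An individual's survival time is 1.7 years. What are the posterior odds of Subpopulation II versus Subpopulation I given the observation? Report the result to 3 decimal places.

Since P(k|x) ∝ P(Z=k) f_k(x), the posterior odds are P(Z=i) f_i(x) / (P(Z=j) f_j(x)).
Exponential densities:
  f_I = 0.205329
  f_II = 0.0239837
0.0177479 / 0.0533854 ≈ 0.332

0.332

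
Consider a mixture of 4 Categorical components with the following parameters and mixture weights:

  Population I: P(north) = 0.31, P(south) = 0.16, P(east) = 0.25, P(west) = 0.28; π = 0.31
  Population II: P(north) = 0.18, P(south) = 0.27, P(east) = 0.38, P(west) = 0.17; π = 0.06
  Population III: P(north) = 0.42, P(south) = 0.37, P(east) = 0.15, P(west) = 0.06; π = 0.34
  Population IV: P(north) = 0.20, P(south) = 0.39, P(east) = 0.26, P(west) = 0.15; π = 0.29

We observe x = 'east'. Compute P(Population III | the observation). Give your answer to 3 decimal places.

0.225

Apply Bayes' rule: the posterior for each component is proportional to its prior times its likelihood at x.
Component likelihoods at x = 'east':
  p_I = 0.25
  p_II = 0.38
  p_III = 0.15
  p_IV = 0.26
Unnormalised posteriors:
  P(Z=I)·p_I = 0.31 × 0.25 = 0.0775
  P(Z=II)·p_II = 0.06 × 0.38 = 0.0228
  P(Z=III)·p_III = 0.34 × 0.15 = 0.051
  P(Z=IV)·p_IV = 0.29 × 0.26 = 0.0754
Marginal: 0.0775 + 0.0228 + 0.051 + 0.0754 = 0.2267
P(Population III | the observation) ≈ 0.225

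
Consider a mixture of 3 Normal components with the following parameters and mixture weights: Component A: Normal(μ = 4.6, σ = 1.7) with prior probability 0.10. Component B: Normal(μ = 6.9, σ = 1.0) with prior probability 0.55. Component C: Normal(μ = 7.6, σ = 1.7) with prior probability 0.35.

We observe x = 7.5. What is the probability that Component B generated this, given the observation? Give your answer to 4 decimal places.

0.6769

Apply Bayes' rule: the posterior for each component is proportional to its prior times its likelihood at x.
Normal densities:
  p_A = 0.0547716
  p_B = 0.333225
  p_C = 0.234266
Weight by the priors:
  P(Z=A)·p_A = 0.10 × 0.0547716 = 0.00547716
  P(Z=B)·p_B = 0.55 × 0.333225 = 0.183274
  P(Z=C)·p_C = 0.35 × 0.234266 = 0.0819932
Evidence: 0.00547716 + 0.183274 + 0.0819932 = 0.270744
P(Component B | data) ≈ 0.6769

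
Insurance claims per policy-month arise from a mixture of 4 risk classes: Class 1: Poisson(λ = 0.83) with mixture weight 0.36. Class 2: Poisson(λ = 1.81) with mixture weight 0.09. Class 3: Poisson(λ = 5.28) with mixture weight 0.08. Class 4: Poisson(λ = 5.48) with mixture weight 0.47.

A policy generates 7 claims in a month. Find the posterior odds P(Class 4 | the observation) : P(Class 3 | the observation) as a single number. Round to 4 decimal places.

The posterior odds equal the prior odds times the likelihood ratio: (π_i/π_j)·(f_i(x)/f_j(x)).
Component likelihoods at x = 7 claims:
  L_1 = 2.34775e-05
  L_2 = 0.00206655
  L_3 = 0.115593
  L_4 = 0.122772
Posterior odds = (π_4·L_4) / (π_3·L_3) = (0.47·0.122772) / (0.08·0.115593) = 0.0577029 / 0.00924745 ≈ 6.2399

6.2399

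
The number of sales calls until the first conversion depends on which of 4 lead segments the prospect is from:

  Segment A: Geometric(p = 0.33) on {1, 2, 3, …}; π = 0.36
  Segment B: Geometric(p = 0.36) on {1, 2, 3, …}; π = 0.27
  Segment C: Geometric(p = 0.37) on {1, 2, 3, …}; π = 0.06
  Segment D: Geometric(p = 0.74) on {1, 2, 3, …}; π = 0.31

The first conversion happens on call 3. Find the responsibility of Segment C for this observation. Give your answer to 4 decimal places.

0.0750

Posterior ∝ prior × likelihood, so P(k | x) ∝ P(Z=k) f_k(x); normalise over all components.
Evaluate each component's likelihood at the observed value:
  p_A = 0.33·(1−0.33)^2 = 0.33·0.4489 = 0.148137
  p_B = 0.36·(1−0.36)^2 = 0.36·0.4096 = 0.147456
  p_C = 0.37·(1−0.37)^2 = 0.37·0.3969 = 0.146853
  p_D = 0.74·(1−0.74)^2 = 0.74·0.0676 = 0.050024
Weight by the priors:
  P(Z=A)·p_A = 0.36 × 0.148137 = 0.0533293
  P(Z=B)·p_B = 0.27 × 0.147456 = 0.0398131
  P(Z=C)·p_C = 0.06 × 0.146853 = 0.00881118
  P(Z=D)·p_D = 0.31 × 0.050024 = 0.0155074
Evidence: 0.0533293 + 0.0398131 + 0.00881118 + 0.0155074 = 0.117461
P(Segment C | the observation) ≈ 0.0750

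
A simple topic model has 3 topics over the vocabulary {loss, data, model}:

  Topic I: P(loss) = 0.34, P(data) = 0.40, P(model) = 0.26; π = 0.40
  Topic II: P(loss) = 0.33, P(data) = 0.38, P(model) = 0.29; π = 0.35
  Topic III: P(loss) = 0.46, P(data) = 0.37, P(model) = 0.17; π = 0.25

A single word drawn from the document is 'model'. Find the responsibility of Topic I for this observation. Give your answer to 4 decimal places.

The responsibility of component k is π_k f_k(x) divided by Σ_j π_j f_j(x).
Component likelihoods at x = 'model':
  p_I = 0.26
  p_II = 0.29
  p_III = 0.17
Unnormalised posteriors:
  π_I·p_I = 0.40 × 0.26 = 0.104
  π_II·p_II = 0.35 × 0.29 = 0.1015
  π_III·p_III = 0.25 × 0.17 = 0.0425
Marginal: 0.104 + 0.1015 + 0.0425 = 0.248
Responsibility of Topic I: 0.104 / 0.248 ≈ 0.4194

0.4194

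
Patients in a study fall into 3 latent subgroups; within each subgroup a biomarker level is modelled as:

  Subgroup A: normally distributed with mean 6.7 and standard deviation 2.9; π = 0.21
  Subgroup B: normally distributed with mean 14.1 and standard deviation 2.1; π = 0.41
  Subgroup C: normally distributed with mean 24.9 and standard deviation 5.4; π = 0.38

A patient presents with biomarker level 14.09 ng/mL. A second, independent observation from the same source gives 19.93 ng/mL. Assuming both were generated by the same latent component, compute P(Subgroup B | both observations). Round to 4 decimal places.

Posterior ∝ prior × likelihood, so P(k | x) ∝ π_k f_k(x); normalise over all components.
Since both observations come from the same component, the likelihood for component k is f_k(x₁)·f_k(x₂).
  f_A = [(1/(2.9·√(2π)))·exp(−(14.09−6.7)²/(2·2.9²)) = 0.137566·exp(-3.24685) = 0.00535083] × [4.16046e-06] = 2.22619e-08
  f_B = [(1/(2.1·√(2π)))·exp(−(14.09−14.1)²/(2·2.1²)) = 0.189973·exp(-0.00001) = 0.18997] × [0.00402797] = 0.000765195
  f_C = [(1/(5.4·√(2π)))·exp(−(14.09−24.9)²/(2·5.4²)) = 0.073878·exp(-2.00371) = 0.00996135] × [0.0483699] = 0.000481829
Multiply by the mixture weights:
  π_A·f_A = 0.21 × 2.22619e-08 = 4.67499e-09
  π_B·f_B = 0.41 × 0.000765195 = 0.00031373
  π_C·f_C = 0.38 × 0.000481829 = 0.000183095
Denominator: 4.67499e-09 + 0.00031373 + 0.000183095 = 0.00049683
P(Subgroup B | x₁, x₂) ≈ 0.6315

0.6315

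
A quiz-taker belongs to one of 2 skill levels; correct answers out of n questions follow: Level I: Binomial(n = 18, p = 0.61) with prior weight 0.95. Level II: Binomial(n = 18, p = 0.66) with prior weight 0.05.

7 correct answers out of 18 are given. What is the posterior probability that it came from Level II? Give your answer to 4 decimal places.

0.0198

Apply Bayes' rule: the posterior for each component is proportional to its prior times its likelihood at x.
Component likelihoods at x = 7 correct answers out of 18:
  L_I = C(18,7)·0.61^7·0.39^11 = 31824·0.0314274·3.17476e-05 = 0.0317522
  L_II = C(18,7)·0.66^7·0.34^11 = 31824·0.0545516·7.01888e-06 = 0.0121851
Unnormalised posteriors:
  w_I·L_I = 0.95 × 0.0317522 = 0.0301646
  w_II·L_II = 0.05 × 0.0121851 = 0.000609257
Denominator: 0.0301646 + 0.000609257 = 0.0307739
P(Level II | 7 correct answers out of 18) ≈ 0.0198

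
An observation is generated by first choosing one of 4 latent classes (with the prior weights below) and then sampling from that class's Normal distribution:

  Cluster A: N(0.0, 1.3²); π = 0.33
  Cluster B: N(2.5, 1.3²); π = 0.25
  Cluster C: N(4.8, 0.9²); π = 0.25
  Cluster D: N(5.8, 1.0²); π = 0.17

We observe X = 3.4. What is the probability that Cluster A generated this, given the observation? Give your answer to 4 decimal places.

0.0329

The responsibility of component k is P(Z=k) f_k(x) divided by Σ_j P(Z=j) f_j(x).
Normal densities:
  L_A = (1/(1.3·√(2π)))·exp(−(3.4−0.0)²/(2·1.3²)) = 0.306879·exp(-3.42012) = 0.0100376
  L_B = (1/(1.3·√(2π)))·exp(−(3.4−2.5)²/(2·1.3²)) = 0.306879·exp(-0.23964) = 0.241485
  L_C = (1/(0.9·√(2π)))·exp(−(3.4−4.8)²/(2·0.9²)) = 0.443269·exp(-1.20988) = 0.132198
  L_D = (1/(1.0·√(2π)))·exp(−(3.4−5.8)²/(2·1.0²)) = 0.398942·exp(-2.88000) = 0.0223945
Prior × likelihood for each component:
  P(Z=A)·L_A = 0.33 × 0.0100376 = 0.0033124
  P(Z=B)·L_B = 0.25 × 0.241485 = 0.0603713
  P(Z=C)·L_C = 0.25 × 0.132198 = 0.0330495
  P(Z=D)·L_D = 0.17 × 0.0223945 = 0.00380707
Sum: 0.0033124 + 0.0603713 + 0.0330495 + 0.00380707 = 0.10054
P(Cluster A | 3.4) ≈ 0.0329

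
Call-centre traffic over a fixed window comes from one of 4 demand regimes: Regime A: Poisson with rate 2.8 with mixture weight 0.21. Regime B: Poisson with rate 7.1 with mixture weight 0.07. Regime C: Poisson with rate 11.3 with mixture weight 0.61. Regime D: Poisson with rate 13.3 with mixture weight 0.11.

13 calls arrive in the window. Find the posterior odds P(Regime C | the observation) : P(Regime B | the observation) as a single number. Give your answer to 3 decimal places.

54.936

The posterior odds equal the prior odds times the likelihood ratio: (π_i/π_j)·(f_i(x)/f_j(x)).
Evaluate each component's likelihood at the observed value:
  f_A = 6.34965e-06
  f_B = 0.0154379
  f_C = 0.0973222
  f_D = 0.109566
0.0593665 / 0.00108065 ≈ 54.936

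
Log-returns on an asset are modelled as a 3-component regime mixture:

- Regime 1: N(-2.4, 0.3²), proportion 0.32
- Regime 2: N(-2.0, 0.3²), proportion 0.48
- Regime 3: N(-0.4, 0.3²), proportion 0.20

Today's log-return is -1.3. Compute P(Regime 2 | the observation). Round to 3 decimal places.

0.924

By Bayes' theorem, P(k | x) = P(Z=k) f_k(x) / Σ_j P(Z=j) f_j(x).
Component likelihoods at x = -1.3:
  f_1 = (1/(0.3·√(2π)))·exp(−(-1.3−-2.4)²/(2·0.3²)) = 1.329808·exp(-6.72222) = 0.0016009
  f_2 = (1/(0.3·√(2π)))·exp(−(-1.3−-2.0)²/(2·0.3²)) = 1.329808·exp(-2.72222) = 0.0874063
  f_3 = (1/(0.3·√(2π)))·exp(−(-1.3−-0.4)²/(2·0.3²)) = 1.329808·exp(-4.50000) = 0.0147728
Weight by the priors:
  P(Z=1)·f_1 = 0.32 × 0.0016009 = 0.000512289
  P(Z=2)·f_2 = 0.48 × 0.0874063 = 0.041955
  P(Z=3)·f_3 = 0.20 × 0.0147728 = 0.00295457
Evidence: 0.000512289 + 0.041955 + 0.00295457 = 0.0454219
P(Regime 2 | the observation) ≈ 0.924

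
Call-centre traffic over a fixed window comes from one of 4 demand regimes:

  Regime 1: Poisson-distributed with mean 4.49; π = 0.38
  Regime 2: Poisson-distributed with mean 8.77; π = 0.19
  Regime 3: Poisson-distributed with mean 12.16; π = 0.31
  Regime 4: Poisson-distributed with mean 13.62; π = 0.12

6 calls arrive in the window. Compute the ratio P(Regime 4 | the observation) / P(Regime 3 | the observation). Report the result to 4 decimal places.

The posterior odds equal the prior odds times the likelihood ratio: (π_i/π_j)·(f_i(x)/f_j(x)).
Poisson probabilities:
  p_1 = e^(−4.49)·4.49^6/6! = 0.127692
  p_2 = e^(−8.77)·8.77^6/6! = 0.0981527
  p_3 = e^(−12.16)·12.16^6/6! = 0.0235098
  p_4 = e^(−13.62)·13.62^6/6! = 0.0107805
0.00129366 / 0.00728802 ≈ 0.1775

0.1775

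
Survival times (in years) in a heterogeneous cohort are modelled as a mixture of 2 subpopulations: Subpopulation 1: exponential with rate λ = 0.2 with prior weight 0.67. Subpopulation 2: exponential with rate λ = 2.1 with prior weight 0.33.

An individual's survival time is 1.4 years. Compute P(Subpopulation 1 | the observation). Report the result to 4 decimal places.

P(component k | x) = π_k·f_k(x) / marginal(x), where marginal(x) = Σ_j π_j·f_j(x).
Component likelihoods at x = 1.4 years:
  p_1 = 0.151157
  p_2 = 0.111018
Unnormalised posteriors:
  π_1·p_1 = 0.67 × 0.151157 = 0.101275
  π_2·p_2 = 0.33 × 0.111018 = 0.036636
Denominator: 0.101275 + 0.036636 = 0.137911
Responsibility of Subpopulation 1: 0.101275 / 0.137911 ≈ 0.7344

0.7344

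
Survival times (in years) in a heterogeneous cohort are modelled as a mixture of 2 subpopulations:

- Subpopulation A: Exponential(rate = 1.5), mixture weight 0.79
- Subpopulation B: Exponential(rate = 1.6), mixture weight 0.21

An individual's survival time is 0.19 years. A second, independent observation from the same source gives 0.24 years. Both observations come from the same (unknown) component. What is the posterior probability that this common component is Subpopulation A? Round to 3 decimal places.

Apply Bayes' rule: the posterior for each component is proportional to its prior times its likelihood at x.
Since both observations come from the same component, the likelihood for component k is f_k(x₁)·f_k(x₂).
  L_A = [1.5·e^(−1.5·0.19) = 1.5·e^(−0.2850) = 1.12802] × [1.04651] = 1.18049
  L_B = [1.6·e^(−1.6·0.19) = 1.6·e^(−0.3040) = 1.18058] × [1.08981] = 1.28661
Unnormalised posteriors:
  π_A·L_A = 0.79 × 1.18049 = 0.932588
  π_B·L_B = 0.21 × 1.28661 = 0.270187
Marginal: 0.932588 + 0.270187 = 1.20277
P(Subpopulation A | x) ≈ 0.775

0.775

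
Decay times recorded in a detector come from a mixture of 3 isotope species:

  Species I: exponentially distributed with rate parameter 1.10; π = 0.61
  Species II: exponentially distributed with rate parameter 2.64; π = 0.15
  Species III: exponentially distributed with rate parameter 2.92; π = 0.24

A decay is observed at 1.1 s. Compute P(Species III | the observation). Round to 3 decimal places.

0.113

By Bayes' theorem, P(k | x) = P(Z=k) f_k(x) / Σ_j P(Z=j) f_j(x).
Exponential densities:
  f_I = 1.10·e^(−1.10·1.1) = 1.10·e^(−1.2100) = 0.328017
  f_II = 2.64·e^(−2.64·1.1) = 2.64·e^(−2.9040) = 0.144681
  f_III = 2.92·e^(−2.92·1.1) = 2.92·e^(−3.2120) = 0.117606
Weight by the priors:
  P(Z=I)·f_I = 0.61 × 0.328017 = 0.20009
  P(Z=II)·f_II = 0.15 × 0.144681 = 0.0217022
  P(Z=III)·f_III = 0.24 × 0.117606 = 0.0282254
Normaliser: 0.20009 + 0.0217022 + 0.0282254 = 0.250018
Responsibility of Species III: 0.0282254 / 0.250018 ≈ 0.113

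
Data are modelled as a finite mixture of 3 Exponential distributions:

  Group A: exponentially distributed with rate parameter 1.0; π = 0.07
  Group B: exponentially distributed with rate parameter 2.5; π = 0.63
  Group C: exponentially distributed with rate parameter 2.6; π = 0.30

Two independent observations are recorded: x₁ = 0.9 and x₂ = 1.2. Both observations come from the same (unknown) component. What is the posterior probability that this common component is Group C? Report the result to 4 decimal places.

0.2278

The responsibility of component k is w_k f_k(x) divided by Σ_j w_j f_j(x).
Since both observations come from the same component, the likelihood for component k is f_k(x₁)·f_k(x₂).
  L_A = [0.40657] × [0.301194] = 0.122456
  L_B = [0.263498] × [0.124468] = 0.032797
  L_C = [0.250452] × [0.114809] = 0.028754
Weight by the priors:
  w_A·L_A = 0.07 × 0.122456 = 0.00857195
  w_B·L_B = 0.63 × 0.032797 = 0.0206621
  w_C·L_C = 0.30 × 0.028754 = 0.00862621
Denominator: 0.00857195 + 0.0206621 + 0.00862621 = 0.0378603
P(Group C | x₁, x₂) ≈ 0.2278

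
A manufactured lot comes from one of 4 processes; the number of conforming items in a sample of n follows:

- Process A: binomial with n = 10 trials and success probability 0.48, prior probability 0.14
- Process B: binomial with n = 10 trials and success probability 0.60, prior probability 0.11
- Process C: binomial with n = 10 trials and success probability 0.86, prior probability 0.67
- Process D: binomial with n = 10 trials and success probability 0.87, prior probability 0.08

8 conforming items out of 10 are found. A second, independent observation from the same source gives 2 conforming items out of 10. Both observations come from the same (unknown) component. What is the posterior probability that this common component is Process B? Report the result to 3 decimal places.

0.346

P(component k | x) = π_k·f_k(x) / marginal(x), where marginal(x) = Σ_j π_j·f_j(x).
Since both observations come from the same component, the likelihood for component k is f_k(x₁)·f_k(x₂).
  p_A = [0.0342885] × [0.055427] = 0.00190051
  p_B = [0.120932] × [0.0106168] = 0.00128392
  p_C = [0.26391] × [4.91172e-06] = 1.29625e-06
  p_D = [0.249605] × [2.77842e-06] = 6.93507e-07
Unnormalised posteriors:
  π_A·p_A = 0.14 × 0.00190051 = 0.000266072
  π_B·p_B = 0.11 × 0.00128392 = 0.000141231
  π_C·p_C = 0.67 × 1.29625e-06 = 8.6849e-07
  π_D·p_D = 0.08 × 6.93507e-07 = 5.54806e-08
Normaliser: 0.000266072 + 0.000141231 + 8.6849e-07 + 5.54806e-08 = 0.000408227
Responsibility of Process B: 0.000141231 / 0.000408227 ≈ 0.346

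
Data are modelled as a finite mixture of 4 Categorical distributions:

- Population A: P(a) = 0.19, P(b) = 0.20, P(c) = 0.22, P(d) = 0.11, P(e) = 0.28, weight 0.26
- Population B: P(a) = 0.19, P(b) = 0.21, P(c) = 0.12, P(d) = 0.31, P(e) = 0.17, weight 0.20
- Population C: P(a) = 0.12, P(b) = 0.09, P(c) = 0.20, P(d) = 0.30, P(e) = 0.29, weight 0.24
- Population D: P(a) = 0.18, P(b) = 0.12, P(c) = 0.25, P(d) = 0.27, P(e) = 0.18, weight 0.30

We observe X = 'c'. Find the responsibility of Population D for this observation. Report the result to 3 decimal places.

0.367

By Bayes' theorem, P(k | x) = w_k f_k(x) / Σ_j w_j f_j(x).
Evaluate each component's likelihood at the observed value:
  L_A = 0.22
  L_B = 0.12
  L_C = 0.2
  L_D = 0.25
Multiply by the mixture weights:
  w_A·L_A = 0.26 × 0.22 = 0.0572
  w_B·L_B = 0.20 × 0.12 = 0.024
  w_C·L_C = 0.24 × 0.2 = 0.048
  w_D·L_D = 0.30 × 0.25 = 0.075
Normaliser: 0.0572 + 0.024 + 0.048 + 0.075 = 0.2042
P(Population D | x) ≈ 0.367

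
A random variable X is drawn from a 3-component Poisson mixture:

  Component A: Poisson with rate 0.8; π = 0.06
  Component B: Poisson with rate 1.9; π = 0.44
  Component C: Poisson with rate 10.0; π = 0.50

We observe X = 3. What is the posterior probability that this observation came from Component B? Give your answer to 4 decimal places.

Apply Bayes' rule: the posterior for each component is proportional to its prior times its likelihood at x.
Component likelihoods at x = 3:
  L_A = e^(−0.8)·0.8^3/3! = 0.0383427
  L_B = e^(−1.9)·1.9^3/3! = 0.170982
  L_C = e^(−10.0)·10.0^3/3! = 0.00756665
Multiply by the mixture weights:
  w_A·L_A = 0.06 × 0.0383427 = 0.00230056
  w_B·L_B = 0.44 × 0.170982 = 0.075232
  w_C·L_C = 0.50 × 0.00756665 = 0.00378333
Denominator: 0.00230056 + 0.075232 + 0.00378333 = 0.0813159
So the posterior for Component B is 0.075232 / 0.0813159 ≈ 0.9252.

0.9252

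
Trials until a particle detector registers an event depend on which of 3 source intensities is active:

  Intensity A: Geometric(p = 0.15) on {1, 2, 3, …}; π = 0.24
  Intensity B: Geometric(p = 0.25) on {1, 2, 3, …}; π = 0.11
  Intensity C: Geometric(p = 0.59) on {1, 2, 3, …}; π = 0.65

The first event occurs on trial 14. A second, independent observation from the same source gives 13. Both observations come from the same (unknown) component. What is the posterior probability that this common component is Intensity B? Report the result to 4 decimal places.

0.0528

Posterior ∝ prior × likelihood, so P(k | x) ∝ w_k f_k(x); normalise over all components.
Since both observations come from the same component, the likelihood for component k is f_k(x₁)·f_k(x₂).
  L_A = [0.0181358] × [0.0213363] = 0.000386951
  L_B = [0.00593932] × [0.00791909] = 4.7034e-05
  L_C = [5.45811e-06] × [1.33125e-05] = 7.26608e-11
Weight by the priors:
  w_A·L_A = 0.24 × 0.000386951 = 9.28682e-05
  w_B·L_B = 0.11 × 4.7034e-05 = 5.17374e-06
  w_C·L_C = 0.65 × 7.26608e-11 = 4.72295e-11
Sum: 9.28682e-05 + 5.17374e-06 + 4.72295e-11 = 9.8042e-05
Responsibility of Intensity B: 5.17374e-06 / 9.8042e-05 ≈ 0.0528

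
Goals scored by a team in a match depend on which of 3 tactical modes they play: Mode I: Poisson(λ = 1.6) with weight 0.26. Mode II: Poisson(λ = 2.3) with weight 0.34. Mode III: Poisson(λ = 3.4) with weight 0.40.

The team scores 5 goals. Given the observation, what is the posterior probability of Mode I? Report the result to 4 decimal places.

P(component k | x) = π_k·f_k(x) / marginal(x), where marginal(x) = Σ_j π_j·f_j(x).
Poisson probabilities:
  L_I = e^(−1.6)·1.6^5/5! = 0.017642
  L_II = e^(−2.3)·2.3^5/5! = 0.053775
  L_III = e^(−3.4)·3.4^5/5! = 0.126361
Multiply by the mixture weights:
  π_I·L_I = 0.26 × 0.017642 = 0.00458692
  π_II·L_II = 0.34 × 0.053775 = 0.0182835
  π_III·L_III = 0.40 × 0.126361 = 0.0505443
Sum: 0.00458692 + 0.0182835 + 0.0505443 = 0.0734147
Responsibility of Mode I: 0.00458692 / 0.0734147 ≈ 0.0625

0.0625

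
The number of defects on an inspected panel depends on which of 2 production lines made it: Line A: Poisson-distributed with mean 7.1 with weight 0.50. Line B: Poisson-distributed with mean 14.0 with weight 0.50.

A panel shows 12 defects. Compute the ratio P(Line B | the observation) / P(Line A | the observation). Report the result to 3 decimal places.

3.482

Since P(k|x) ∝ π_k f_k(x), the posterior odds are π_i f_i(x) / (π_j f_j(x)).
Evaluate each component's likelihood at the observed value:
  p_A = 0.0282665
  p_B = 0.0984185
Odds = (0.50/0.50) × (0.0984185/0.0282665) = 1 × 3.4818 ≈ 3.482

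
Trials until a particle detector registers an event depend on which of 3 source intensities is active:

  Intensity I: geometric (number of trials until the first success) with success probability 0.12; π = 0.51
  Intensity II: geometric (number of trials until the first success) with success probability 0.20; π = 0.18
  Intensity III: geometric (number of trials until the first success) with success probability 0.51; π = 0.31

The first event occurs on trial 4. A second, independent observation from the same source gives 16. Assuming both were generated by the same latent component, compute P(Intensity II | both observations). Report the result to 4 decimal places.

0.1499

By Bayes' theorem, P(k | x) = P(Z=k) f_k(x) / Σ_j P(Z=j) f_j(x).
Since both observations come from the same component, the likelihood for component k is f_k(x₁)·f_k(x₂).
  f_I = [0.12·(1−0.12)^3 = 0.12·0.681472 = 0.0817766] × [0.0176369] = 0.00144228
  f_II = [0.20·(1−0.20)^3 = 0.20·0.512 = 0.1024] × [0.00703687] = 0.000720576
  f_III = [0.51·(1−0.51)^3 = 0.51·0.117649 = 0.060001] × [1.14951e-05] = 6.89715e-07
Weight by the priors:
  P(Z=I)·f_I = 0.51 × 0.00144228 = 0.000735565
  P(Z=II)·f_II = 0.18 × 0.000720576 = 0.000129704
  P(Z=III)·f_III = 0.31 × 6.89715e-07 = 2.13812e-07
Sum: 0.000735565 + 0.000129704 + 2.13812e-07 = 0.000865482
So the posterior for Intensity II is 0.000129704 / 0.000865482 ≈ 0.1499.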